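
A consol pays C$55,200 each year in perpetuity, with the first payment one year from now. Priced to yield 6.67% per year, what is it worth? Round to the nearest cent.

PV = C/r = 55200/0.0667 = 827,586.2069

C$827,586.21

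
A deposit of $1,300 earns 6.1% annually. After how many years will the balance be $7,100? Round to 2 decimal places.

28.67 years

n = ln(7100/1300) / ln(1+0.061) = ln(5.46154) / 0.059212 = 28.6721 years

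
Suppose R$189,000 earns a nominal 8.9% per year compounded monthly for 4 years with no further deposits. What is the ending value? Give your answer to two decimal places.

R$269,463.61

Periodic rate i = 0.089/12 = 0.00741667; n = 4 × 12 = 48 periods.
189,000 × (1+0.00741667)^48 = 189,000 × 1.425733 = 269,463.6063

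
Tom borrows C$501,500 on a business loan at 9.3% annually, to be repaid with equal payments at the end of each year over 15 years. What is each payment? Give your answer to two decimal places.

Annuity-PV factor = 7.919897; PMT = 501500 / 7.919897 = 63,321.5338

C$63,321.53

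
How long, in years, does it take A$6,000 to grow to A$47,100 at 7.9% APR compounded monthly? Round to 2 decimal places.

26.17 years

Periodic rate i = 0.079/12 = 0.00658333.
(1+i)^n = 47100/6000 = 7.85000, so n = ln 7.85000 / ln 1.00658 = 314.0185 months
= 314.0185/12 years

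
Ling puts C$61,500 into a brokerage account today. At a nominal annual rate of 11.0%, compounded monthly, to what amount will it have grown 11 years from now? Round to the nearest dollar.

Periodic rate i = 0.11/12 = 0.00916667; n = 11 × 12 = 132 periods.
FV = PV·(1+i)^n = 61,500 × 3.335051 = 205,105.6068

C$205,106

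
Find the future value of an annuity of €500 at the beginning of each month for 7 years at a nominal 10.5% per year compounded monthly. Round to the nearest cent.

€62,186.58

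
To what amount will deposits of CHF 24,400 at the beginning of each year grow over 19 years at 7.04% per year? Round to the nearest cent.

CHF 980,269.88

Accumulation factor s(19|0.0704) × (1+i) = 40.174995; FV = 24400 × 40.174995 = 980,269.8834
(annuity-due: payments at period start, so ×(1+i).)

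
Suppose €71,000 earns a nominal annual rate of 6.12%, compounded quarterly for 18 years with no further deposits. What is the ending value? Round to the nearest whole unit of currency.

With 4 periods per year: i = 0.0153, n = 72.
FV = 71,000 × (1 + 0.0153)^72 = 211,862.5299

€211,863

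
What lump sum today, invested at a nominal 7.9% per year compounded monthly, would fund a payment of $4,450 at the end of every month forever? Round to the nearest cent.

Periodic rate i = 0.079/12 = 0.00658333.
PV = PMT / i = 4450 / 0.00658333 = 675,949.3671

$675,949.37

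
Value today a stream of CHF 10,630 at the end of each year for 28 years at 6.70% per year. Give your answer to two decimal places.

Annuity factor a(28|0.067) = 12.496966; PV = 10630 × 12.496966 = 132,842.7514

CHF 132,842.75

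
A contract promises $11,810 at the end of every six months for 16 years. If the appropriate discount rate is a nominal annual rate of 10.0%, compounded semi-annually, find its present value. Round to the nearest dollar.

i = 0.1/2 = 0.05 per half-year; n = 16·2 = 32.
Annuity factor a(32|0.05) = 15.802677; PV = 11810 × 15.802677 = 186,629.6115

$186,630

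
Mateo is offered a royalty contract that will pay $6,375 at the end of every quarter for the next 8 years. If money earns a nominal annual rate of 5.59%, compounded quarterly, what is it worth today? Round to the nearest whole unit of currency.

$163,584

Periodic rate i = 0.0559/4 = 0.013975; n = 8 × 4 = 32 periods.
PV = PMT · [1 − (1+i)^(−n)] / i = 6375 · 25.660200 = 163,583.7722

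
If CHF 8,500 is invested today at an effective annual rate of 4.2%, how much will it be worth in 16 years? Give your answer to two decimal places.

CHF 16,417.33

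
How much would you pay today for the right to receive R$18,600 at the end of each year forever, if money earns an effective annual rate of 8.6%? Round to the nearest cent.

R$216,279.07

PV = PMT / i = 18600 / 0.086 = 216,279.0698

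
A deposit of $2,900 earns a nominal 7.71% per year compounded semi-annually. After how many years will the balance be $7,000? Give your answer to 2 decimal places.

Periodic rate i = 0.0771/2 = 0.03855.
n = ln(7000/2900) / ln(1+0.03855) = ln(2.41379) / 0.037826 = 23.2964 half-years
= 23.2964/2 years

11.65 years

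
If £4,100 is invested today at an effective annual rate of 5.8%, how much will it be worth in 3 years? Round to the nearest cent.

£4,855.58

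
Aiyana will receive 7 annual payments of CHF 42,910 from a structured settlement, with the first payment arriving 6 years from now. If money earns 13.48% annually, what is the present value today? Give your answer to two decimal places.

CHF 99,353.00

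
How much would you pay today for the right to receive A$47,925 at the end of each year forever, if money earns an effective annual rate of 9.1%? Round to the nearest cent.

A$526,648.35

PV = PMT / i = 47925 / 0.091 = 526,648.3516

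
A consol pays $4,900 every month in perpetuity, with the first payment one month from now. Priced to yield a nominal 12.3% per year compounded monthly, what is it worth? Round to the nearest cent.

Periodic rate i = 0.123/12 = 0.01025.
PV = C/r = 4900/0.01025 = 478,048.7805

$478,048.78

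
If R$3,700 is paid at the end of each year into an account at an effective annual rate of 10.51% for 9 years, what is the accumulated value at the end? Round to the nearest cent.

Accumulation factor s(9|0.1051) = 13.874244; FV = 3700 × 13.874244 = 51,334.7011

R$51,334.70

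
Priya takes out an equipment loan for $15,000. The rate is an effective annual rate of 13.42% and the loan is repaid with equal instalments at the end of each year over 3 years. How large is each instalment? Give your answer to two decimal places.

$6,398.18

PMT = 15000 / ( [1 − (1+0.1342)^(−3)] / 0.1342 ) = 15000 / 2.344416 = 6,398.1832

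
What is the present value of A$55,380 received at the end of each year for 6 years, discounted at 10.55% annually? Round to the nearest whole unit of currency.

A$237,356

Annuity factor a(6|0.1055) = 4.285951; PV = 55380 × 4.285951 = 237,355.9747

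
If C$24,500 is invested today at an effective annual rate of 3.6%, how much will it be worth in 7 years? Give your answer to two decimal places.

C$31,382.27

FV = 24,500 × (1 + 0.036)^7 = 31,382.2713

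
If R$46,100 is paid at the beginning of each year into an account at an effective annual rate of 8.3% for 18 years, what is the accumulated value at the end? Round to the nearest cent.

R$1,925,235.50

Accumulation factor s(18|0.083) × (1+i) = 41.762158; FV = 46100 × 41.762158 = 1,925,235.4958
(annuity-due: payments at period start, so ×(1+i).)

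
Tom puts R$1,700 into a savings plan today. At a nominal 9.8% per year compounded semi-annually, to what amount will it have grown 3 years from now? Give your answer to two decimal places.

R$2,265.18

i = 0.098/2 = 0.049 per half-year; n = 3·2 = 6.
1,700 × (1+0.049)^6 = 1,700 × 1.332456 = 2,265.1755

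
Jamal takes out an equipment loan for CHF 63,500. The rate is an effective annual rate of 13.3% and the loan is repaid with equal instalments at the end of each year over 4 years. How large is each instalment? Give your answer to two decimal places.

CHF 21,481.55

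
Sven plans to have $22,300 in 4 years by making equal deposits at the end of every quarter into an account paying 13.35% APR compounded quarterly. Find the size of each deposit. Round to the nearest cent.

i = 0.1335/4 = 0.033375 per quarter; n = 4·4 = 16.
PMT = 22300 / ( [(1+0.033375)^16 − 1] / 0.033375 ) = 22300 / 20.702207 = 1,077.1798

$1,077.18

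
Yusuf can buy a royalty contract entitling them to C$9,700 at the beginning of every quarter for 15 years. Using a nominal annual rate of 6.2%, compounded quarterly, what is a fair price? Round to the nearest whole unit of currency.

C$382,970

i = 0.062/4 = 0.0155 per quarter; n = 15·4 = 60.
Annuity factor a(60|0.0155) × (1+i) = 39.481430; PV = 9700 × 39.481430 = 382,969.8689
(annuity-due: payments at period start, so ×(1+i).)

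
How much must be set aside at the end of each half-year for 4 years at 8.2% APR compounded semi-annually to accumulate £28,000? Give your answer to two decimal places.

£3,027.97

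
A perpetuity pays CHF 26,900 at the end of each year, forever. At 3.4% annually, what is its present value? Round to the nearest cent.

CHF 791,176.47

PV = PMT / i = 26900 / 0.034 = 791,176.4706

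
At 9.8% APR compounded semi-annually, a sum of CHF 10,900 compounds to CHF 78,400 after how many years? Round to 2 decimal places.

20.62 years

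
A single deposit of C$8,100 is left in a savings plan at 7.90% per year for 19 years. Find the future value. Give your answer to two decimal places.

C$34,347.29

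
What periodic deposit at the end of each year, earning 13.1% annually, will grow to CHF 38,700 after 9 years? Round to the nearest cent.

CHF 2,499.79

FV-annuity factor = 15.481319; PMT = 38700 / 15.481319 = 2,499.7870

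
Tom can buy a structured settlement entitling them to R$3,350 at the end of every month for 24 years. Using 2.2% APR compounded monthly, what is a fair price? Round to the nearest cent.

R$749,056.59

With 12 periods per year: i = 0.00183333, n = 288.
Annuity factor a(288|0.00183333) = 223.598982; PV = 3350 × 223.598982 = 749,056.5892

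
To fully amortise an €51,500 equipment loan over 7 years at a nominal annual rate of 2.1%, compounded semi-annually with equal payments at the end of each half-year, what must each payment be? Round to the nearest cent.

Periodic rate i = 0.021/2 = 0.0105; n = 7 × 2 = 14 periods.
Annuity-PV factor = 12.956586; PMT = 51500 / 12.956586 = 3,974.8126

€3,974.81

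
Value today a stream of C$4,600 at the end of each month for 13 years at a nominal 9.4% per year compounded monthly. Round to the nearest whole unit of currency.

With 12 periods per year: i = 0.00783333, n = 156.
Annuity factor a(156|0.00783333) = 89.866402; PV = 4600 × 89.866402 = 413,385.4490

C$413,385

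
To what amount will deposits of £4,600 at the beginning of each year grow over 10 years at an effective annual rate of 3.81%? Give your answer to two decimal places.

£56,829.68

FV = PMT · [(1+i)^n − 1] / i × (1+i) = 4600 · 12.354278 = 56,829.6805
Payments are at the start of each period, so multiply by (1+i).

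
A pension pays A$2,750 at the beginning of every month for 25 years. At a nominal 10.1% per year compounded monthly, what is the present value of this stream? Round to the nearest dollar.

A$302,825

With 12 periods per year: i = 0.00841667, n = 300.
PV = 2750 × [1 − (1+0.00841667)^(−300)] / 0.00841667 × (1+i) = 2750 × 110.118051 = 302,824.6395
Payments are at the start of each period, so multiply by (1+i).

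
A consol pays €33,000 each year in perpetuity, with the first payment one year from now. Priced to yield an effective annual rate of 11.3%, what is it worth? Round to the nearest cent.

€292,035.40

PV = C/r = 33000/0.113 = 292,035.3982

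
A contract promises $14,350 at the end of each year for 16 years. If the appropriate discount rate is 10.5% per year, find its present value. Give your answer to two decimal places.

$109,005.78

PV = PMT · [1 − (1+i)^(−n)] / i = 14350 · 7.596221 = 109,005.7764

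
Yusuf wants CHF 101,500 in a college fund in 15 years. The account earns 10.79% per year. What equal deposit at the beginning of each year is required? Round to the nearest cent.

FV-annuity factor × (1+i) = 37.483718; PMT = 101500 / 37.483718 = 2,707.8424

CHF 2,707.84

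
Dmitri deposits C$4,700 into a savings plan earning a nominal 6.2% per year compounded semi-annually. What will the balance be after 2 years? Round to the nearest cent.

C$5,310.46

With 2 periods per year: i = 0.031, n = 4.
FV = 4,700 × (1 + 0.031)^4 = 5,310.4646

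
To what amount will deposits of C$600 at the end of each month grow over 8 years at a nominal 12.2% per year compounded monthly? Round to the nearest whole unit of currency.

C$96,833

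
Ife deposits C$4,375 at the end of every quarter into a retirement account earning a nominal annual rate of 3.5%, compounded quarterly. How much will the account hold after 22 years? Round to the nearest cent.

i = 0.035/4 = 0.00875 per quarter; n = 22·4 = 88.
FV = 4375 × [(1+0.00875)^88 − 1] / 0.00875 = 4375 × 131.719406 = 576,272.4031

C$576,272.40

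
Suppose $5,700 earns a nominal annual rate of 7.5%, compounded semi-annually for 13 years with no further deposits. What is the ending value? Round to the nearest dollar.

i = 0.075/2 = 0.0375 per half-year; n = 13·2 = 26.
5,700 × (1+0.0375)^26 = 5,700 × 2.604298 = 14,844.5007

$14,845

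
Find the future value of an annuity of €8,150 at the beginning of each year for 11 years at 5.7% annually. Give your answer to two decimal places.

FV = PMT · [(1+i)^n − 1] / i × (1+i) = 8150 · 15.577395 = 126,955.7693
(annuity-due: payments at period start, so ×(1+i).)

€126,955.77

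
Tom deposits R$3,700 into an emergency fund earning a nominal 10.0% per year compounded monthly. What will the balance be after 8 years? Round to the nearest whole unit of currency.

R$8,207

Periodic rate i = 0.1/12 = 0.00833333; n = 8 × 12 = 96 periods.
FV = 3,700 × (1 + 0.00833333)^96 = 8,207.2498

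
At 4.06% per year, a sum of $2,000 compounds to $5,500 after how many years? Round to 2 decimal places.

n = ln(5500/2000) / ln(1+0.0406) = ln(2.75000) / 0.039797 = 25.4187 years

25.42 years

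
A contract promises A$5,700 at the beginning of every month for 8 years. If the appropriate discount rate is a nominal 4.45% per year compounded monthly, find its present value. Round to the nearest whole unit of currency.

A$461,393

Periodic rate i = 0.0445/12 = 0.00370833; n = 8 × 12 = 96 periods.
Annuity factor a(96|0.00370833) × (1+i) = 80.946077; PV = 5700 × 80.946077 = 461,392.6364
Payments are at the start of each period, so multiply by (1+i).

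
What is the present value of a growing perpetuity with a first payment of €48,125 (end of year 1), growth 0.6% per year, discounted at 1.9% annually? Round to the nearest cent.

€3,701,923.08

PV = D₁/(r − g) = 48125/(0.019 − 0.006) = 3,701,923.0769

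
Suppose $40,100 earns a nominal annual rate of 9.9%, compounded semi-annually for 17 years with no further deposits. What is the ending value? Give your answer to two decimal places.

$207,275.24

Periodic rate i = 0.099/2 = 0.0495; n = 17 × 2 = 34 periods.
40,100 × (1+0.0495)^34 = 40,100 × 5.168959 = 207,275.2425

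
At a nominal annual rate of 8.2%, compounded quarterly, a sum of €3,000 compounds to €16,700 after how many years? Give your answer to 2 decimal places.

21.15 years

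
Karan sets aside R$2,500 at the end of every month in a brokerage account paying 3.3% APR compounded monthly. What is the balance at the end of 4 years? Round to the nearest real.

i = 0.033/12 = 0.00275 per month; n = 4·12 = 48.
Accumulation factor s(48|0.00275) = 51.236948; FV = 2500 × 51.236948 = 128,092.3689

R$128,092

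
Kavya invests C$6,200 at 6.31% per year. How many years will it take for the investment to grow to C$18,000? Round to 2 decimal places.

17.42 years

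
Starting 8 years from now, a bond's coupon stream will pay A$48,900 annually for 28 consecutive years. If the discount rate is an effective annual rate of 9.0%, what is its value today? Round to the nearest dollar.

A$270,606

PV at t=7 (ordinary 28-year annuity): 48900 × a(28|0.09) = 48900 × 10.116128 = 494,678.6772
Discount back 7 years: 494,678.6772 × (1+0.09)^(−7) = 494,678.6772 × 0.547034 = 270,606.1766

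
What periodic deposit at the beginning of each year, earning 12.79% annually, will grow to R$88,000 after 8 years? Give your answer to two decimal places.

R$6,162.95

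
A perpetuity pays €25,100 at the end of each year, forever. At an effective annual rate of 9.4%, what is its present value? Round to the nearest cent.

€267,021.28

PV = PMT / i = 25100 / 0.094 = 267,021.2766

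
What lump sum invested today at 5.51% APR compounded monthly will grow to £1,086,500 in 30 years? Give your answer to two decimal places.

i = 0.0551/12 = 0.00459167 per month; n = 30·12 = 360.
Discount factor = (1+0.00459167)^(−360) = 0.192200; PV = 1,086,500 × 0.192200 = 208,825.7631

£208,825.76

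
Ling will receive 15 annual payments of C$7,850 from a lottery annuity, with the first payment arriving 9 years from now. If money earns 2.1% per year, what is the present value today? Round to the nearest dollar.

Value one period before first payment (t=8): 7850 × [1 − (1+0.021)^(−15)] / 0.021 = 7850 × 12.753654 = 100,116.1830
PV₀ = 100,116.1830 / (1+0.021)^8 = 100,116.1830 / 1.180880 = 84,780.9633

C$84,781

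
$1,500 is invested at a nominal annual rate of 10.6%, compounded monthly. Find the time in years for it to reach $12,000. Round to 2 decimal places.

19.70 years

Periodic rate i = 0.106/12 = 0.00883333.
(1+i)^n = 12000/1500 = 8.00000, so n = ln 8.00000 / ln 1.00883 = 236.4467 months
= 236.4467/12 years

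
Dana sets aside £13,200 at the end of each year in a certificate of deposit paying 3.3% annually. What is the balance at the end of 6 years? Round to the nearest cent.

£86,028.71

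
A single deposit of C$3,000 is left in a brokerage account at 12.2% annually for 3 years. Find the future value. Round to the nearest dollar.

C$4,237

3,000 × (1+0.122)^3 = 3,000 × 1.412468 = 4,237.4035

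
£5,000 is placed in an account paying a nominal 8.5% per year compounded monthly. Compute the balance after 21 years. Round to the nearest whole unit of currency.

£29,611

i = 0.085/12 = 0.00708333 per month; n = 21·12 = 252.
FV = 5,000 × (1 + 0.00708333)^252 = 29,610.9946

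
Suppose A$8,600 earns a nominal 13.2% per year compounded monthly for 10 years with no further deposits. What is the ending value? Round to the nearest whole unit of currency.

A$31,962

With 12 periods per year: i = 0.011, n = 120.
8,600 × (1+0.011)^120 = 8,600 × 3.716539 = 31,962.2337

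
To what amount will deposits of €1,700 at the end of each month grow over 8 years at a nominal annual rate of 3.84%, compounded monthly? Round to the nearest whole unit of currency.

Periodic rate i = 0.0384/12 = 0.0032; n = 8 × 12 = 96 periods.
FV = 1700 × [(1+0.0032)^96 − 1] / 0.0032 = 1700 × 112.170679 = 190,690.1540

€190,690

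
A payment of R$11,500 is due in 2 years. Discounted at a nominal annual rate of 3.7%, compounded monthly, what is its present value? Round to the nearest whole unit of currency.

i = 0.037/12 = 0.00308333 per month; n = 2·12 = 24.
PV = 11,500 / (1 + 0.00308333)^24 = 11,500 / 1.076684 = 10,680.9404

R$10,681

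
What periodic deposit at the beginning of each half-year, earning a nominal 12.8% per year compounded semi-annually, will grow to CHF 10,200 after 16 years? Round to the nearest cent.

CHF 97.70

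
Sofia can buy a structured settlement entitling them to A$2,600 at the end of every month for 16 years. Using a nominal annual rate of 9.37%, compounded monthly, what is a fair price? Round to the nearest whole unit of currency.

A$258,187

Periodic rate i = 0.0937/12 = 0.00780833; n = 16 × 12 = 192 periods.
Annuity factor a(192|0.00780833) = 99.302521; PV = 2600 × 99.302521 = 258,186.5534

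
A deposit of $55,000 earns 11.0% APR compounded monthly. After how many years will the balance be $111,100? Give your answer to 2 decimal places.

6.42 years

Periodic rate i = 0.11/12 = 0.00916667.
n = ln(111100/55000) / ln(1+0.00916667) = ln(2.02000) / 0.009125 = 77.0526 months
= 77.0526/12 years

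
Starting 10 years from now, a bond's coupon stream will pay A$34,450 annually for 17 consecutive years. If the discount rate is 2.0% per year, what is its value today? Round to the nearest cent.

Value one period before first payment (t=9): 34450 × [1 − (1+0.02)^(−17)] / 0.02 = 34450 × 14.291872 = 492,354.9862
Discount back 9 years: 492,354.9862 × (1+0.02)^(−9) = 492,354.9862 × 0.836755 = 411,980.6273

A$411,980.63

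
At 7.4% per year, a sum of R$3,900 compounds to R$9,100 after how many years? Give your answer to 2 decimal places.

(1+i)^n = 9100/3900 = 2.33333, so n = ln 2.33333 / ln 1.074 = 11.8686 years

11.87 years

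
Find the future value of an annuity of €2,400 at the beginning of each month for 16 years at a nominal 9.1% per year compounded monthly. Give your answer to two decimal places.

€1,041,242.96

i = 0.091/12 = 0.00758333 per month; n = 16·12 = 192.
FV = PMT · [(1+i)^n − 1] / i × (1+i) = 2400 · 433.851232 = 1,041,242.9570
Payments are at the start of each period, so multiply by (1+i).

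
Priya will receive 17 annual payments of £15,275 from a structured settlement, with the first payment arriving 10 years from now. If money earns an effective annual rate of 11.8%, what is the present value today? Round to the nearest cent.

£40,315.46

Value one period before first payment (t=9): 15275 × [1 − (1+0.118)^(−17)] / 0.118 = 15275 × 7.202224 = 110,013.9733
PV₀ = 110,013.9733 / (1+0.118)^9 = 110,013.9733 / 2.728828 = 40,315.4599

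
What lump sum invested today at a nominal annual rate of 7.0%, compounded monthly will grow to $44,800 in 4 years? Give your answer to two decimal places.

i = 0.07/12 = 0.00583333 per month; n = 4·12 = 48.
Discount factor = (1+0.00583333)^(−48) = 0.756399; PV = 44,800 × 0.756399 = 33,886.6674

$33,886.67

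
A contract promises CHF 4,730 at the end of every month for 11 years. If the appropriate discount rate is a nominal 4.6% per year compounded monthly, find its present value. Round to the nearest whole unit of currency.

CHF 489,264

i = 0.046/12 = 0.00383333 per month; n = 11·12 = 132.
Annuity factor a(132|0.00383333) = 103.438466; PV = 4730 × 103.438466 = 489,263.9464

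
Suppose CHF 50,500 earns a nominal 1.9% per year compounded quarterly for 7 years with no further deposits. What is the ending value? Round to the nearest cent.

i = 0.019/4 = 0.00475 per quarter; n = 7·4 = 28.
50,500 × (1+0.00475)^28 = 50,500 × 1.141890 = 57,665.4645

CHF 57,665.46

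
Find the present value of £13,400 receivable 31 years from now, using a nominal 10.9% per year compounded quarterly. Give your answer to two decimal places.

With 4 periods per year: i = 0.02725, n = 124.
PV = 13,400 / (1 + 0.02725)^124 = 13,400 / 28.044170 = 477.8177

£477.82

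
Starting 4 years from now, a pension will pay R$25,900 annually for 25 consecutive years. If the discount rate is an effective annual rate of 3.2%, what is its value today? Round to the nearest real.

R$401,338

PV at t=3 (ordinary 25-year annuity): 25900 × a(25|0.032) = 25900 × 17.031375 = 441,112.6218
PV₀ = 441,112.6218 / (1+0.032)^3 = 441,112.6218 / 1.099105 = 401,338.1023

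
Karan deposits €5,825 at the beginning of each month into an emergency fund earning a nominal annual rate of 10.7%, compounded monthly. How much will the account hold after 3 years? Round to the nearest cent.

€248,179.85

Periodic rate i = 0.107/12 = 0.00891667; n = 3 × 12 = 36 periods.
Accumulation factor s(36|0.00891667) × (1+i) = 42.605983; FV = 5825 × 42.605983 = 248,179.8483
(Beginning-of-period payments → annuity-due factor ×(1+i).)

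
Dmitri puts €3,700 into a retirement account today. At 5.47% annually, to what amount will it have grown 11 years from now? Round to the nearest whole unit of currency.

3,700 × (1+0.0547)^11 = 3,700 × 1.796464 = 6,646.9151

€6,647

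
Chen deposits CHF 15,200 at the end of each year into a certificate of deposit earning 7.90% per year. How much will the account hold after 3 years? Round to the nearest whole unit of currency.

CHF 49,297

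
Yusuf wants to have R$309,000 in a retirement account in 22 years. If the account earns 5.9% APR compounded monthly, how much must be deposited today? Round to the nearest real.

Periodic rate i = 0.059/12 = 0.00491667; n = 22 × 12 = 264 periods.
PV = FV·(1+i)^(−n) = 309,000 × 0.273947 = 84,649.7176

R$84,650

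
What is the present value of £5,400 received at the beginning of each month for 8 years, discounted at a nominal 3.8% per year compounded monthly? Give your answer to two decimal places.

i = 0.038/12 = 0.00316667 per month; n = 8·12 = 96.
PV = 5400 × [1 − (1+0.00316667)^(−96)] / 0.00316667 × (1+i) = 5400 × 82.930618 = 447,825.3379
Payments are at the start of each period, so multiply by (1+i).

£447,825.34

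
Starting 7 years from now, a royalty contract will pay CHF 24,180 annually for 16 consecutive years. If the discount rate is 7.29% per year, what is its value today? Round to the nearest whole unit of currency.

CHF 146,919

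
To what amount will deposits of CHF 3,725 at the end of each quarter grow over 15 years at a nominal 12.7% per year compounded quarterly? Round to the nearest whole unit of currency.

Periodic rate i = 0.127/4 = 0.03175; n = 15 × 4 = 60 periods.
Accumulation factor s(60|0.03175) = 173.962820; FV = 3725 × 173.962820 = 648,011.5057

CHF 648,012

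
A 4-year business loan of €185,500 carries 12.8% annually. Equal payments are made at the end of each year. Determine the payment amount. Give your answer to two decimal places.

Annuity-PV factor = 2.986874; PMT = 185500 / 2.986874 = 62,105.0572

€62,105.06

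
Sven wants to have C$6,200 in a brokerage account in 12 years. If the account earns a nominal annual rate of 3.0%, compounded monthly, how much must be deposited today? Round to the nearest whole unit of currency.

C$4,328

With 12 periods per year: i = 0.0025, n = 144.
Discount factor = (1+0.0025)^(−144) = 0.697990; PV = 6,200 × 0.697990 = 4,327.5369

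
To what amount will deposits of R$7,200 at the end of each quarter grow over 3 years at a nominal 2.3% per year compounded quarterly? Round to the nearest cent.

R$89,185.45

Periodic rate i = 0.023/4 = 0.00575; n = 3 × 4 = 12 periods.
FV = 7200 × [(1+0.00575)^12 − 1] / 0.00575 = 7200 × 12.386869 = 89,185.4548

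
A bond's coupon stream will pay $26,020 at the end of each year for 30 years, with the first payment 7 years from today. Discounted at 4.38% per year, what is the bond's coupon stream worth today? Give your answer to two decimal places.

$332,391.33

Value one period before first payment (t=6): 26020 × [1 − (1+0.0438)^(−30)] / 0.0438 = 26020 × 16.521373 = 429,886.1366
Discount back 6 years: 429,886.1366 × (1+0.0438)^(−6) = 429,886.1366 × 0.773208 = 332,391.3280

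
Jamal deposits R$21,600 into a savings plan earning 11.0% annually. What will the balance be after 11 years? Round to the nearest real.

21,600 × (1+0.11)^11 = 21,600 × 3.151757 = 68,077.9576

R$68,078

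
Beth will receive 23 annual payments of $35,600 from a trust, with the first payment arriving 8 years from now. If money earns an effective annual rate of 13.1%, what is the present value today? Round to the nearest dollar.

$108,034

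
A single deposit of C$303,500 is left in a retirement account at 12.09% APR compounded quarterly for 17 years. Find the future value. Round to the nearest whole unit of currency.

C$2,299,008

i = 0.1209/4 = 0.030225 per quarter; n = 17·4 = 68.
303,500 × (1+0.030225)^68 = 303,500 × 7.574984 = 2,299,007.7819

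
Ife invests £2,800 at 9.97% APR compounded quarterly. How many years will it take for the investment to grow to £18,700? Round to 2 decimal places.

19.28 years

Periodic rate i = 0.0997/4 = 0.024925.
(1+i)^n = 18700/2800 = 6.67857, so n = ln 6.67857 / ln 1.02493 = 77.1303 quarters
= 77.1303/4 years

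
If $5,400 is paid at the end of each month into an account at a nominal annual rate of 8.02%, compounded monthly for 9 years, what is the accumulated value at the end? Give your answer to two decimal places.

$850,963.14

With 12 periods per year: i = 0.00668333, n = 108.
FV = 5400 × [(1+0.00668333)^108 − 1] / 0.00668333 = 5400 × 157.585767 = 850,963.1396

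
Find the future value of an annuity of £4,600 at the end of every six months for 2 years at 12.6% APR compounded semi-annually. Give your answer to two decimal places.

With 2 periods per year: i = 0.063, n = 4.
FV = 4600 × [(1+0.063)^4 − 1] / 0.063 = 4600 × 4.394126 = 20,212.9798

£20,212.98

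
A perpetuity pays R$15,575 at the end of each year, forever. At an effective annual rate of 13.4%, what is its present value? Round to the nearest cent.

R$116,231.34

PV = C/r = 15575/0.134 = 116,231.3433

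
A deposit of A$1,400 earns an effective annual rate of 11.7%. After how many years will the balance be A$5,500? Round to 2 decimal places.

(1+i)^n = 5500/1400 = 3.92857, so n = ln 3.92857 / ln 1.117 = 12.3662 years

12.37 years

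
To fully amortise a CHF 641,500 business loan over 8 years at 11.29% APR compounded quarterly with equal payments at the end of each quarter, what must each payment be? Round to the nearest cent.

With 4 periods per year: i = 0.028225, n = 32.
PMT = 641500 / ( [1 − (1+0.028225)^(−32)] / 0.028225 ) = 641500 / 20.890235 = 30,708.1280

CHF 30,708.13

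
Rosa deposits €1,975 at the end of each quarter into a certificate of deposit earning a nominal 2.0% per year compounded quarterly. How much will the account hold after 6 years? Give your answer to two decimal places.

With 4 periods per year: i = 0.005, n = 24.
FV = PMT · [(1+i)^n − 1] / i = 1975 · 25.431955 = 50,228.1116

€50,228.11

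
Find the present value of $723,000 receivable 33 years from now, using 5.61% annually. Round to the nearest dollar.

$119,364

PV = 723,000 / (1 + 0.0561)^33 = 723,000 / 6.057123 = 119,363.5951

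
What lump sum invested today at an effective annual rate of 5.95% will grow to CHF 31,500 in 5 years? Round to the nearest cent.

CHF 23,594.23

PV = 31,500 / (1 + 0.0595)^5 = 31,500 / 1.335072 = 23,594.2267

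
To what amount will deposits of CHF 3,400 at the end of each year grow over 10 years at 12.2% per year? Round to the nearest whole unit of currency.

FV = 3400 × [(1+0.122)^10 − 1] / 0.122 = 3400 × 17.719324 = 60,245.7032

CHF 60,246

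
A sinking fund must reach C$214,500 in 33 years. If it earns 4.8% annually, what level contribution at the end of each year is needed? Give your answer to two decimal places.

C$2,784.13

PMT = 214500 / ( [(1+0.048)^33 − 1] / 0.048 ) = 214500 / 77.043766 = 2,784.1318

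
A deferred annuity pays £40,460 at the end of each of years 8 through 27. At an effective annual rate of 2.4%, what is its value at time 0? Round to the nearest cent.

£539,336.94

Value one period before first payment (t=7): 40460 × [1 − (1+0.024)^(−20)] / 0.024 = 40460 × 15.737436 = 636,736.6744
PV₀ = 636,736.6744 / (1+0.024)^7 = 636,736.6744 / 1.180592 = 539,336.9419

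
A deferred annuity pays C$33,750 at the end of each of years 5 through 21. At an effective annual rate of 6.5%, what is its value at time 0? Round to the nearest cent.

C$265,247.48

PV at t=4 (ordinary 17-year annuity): 33750 × a(17|0.065) = 33750 × 10.110577 = 341,231.9635
PV₀ = 341,231.9635 / (1+0.065)^4 = 341,231.9635 / 1.286466 = 265,247.4846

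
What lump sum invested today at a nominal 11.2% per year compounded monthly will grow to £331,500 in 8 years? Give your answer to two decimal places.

i = 0.112/12 = 0.00933333 per month; n = 8·12 = 96.
PV = 331,500 / (1 + 0.00933333)^96 = 331,500 / 2.439625 = 135,881.5169

£135,881.52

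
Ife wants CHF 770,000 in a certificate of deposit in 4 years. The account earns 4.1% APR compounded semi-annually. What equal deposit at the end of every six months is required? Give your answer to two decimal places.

CHF 89,554.18

With 2 periods per year: i = 0.0205, n = 8.
PMT = 770000 / ( [(1+0.0205)^8 − 1] / 0.0205 ) = 770000 / 8.598147 = 89,554.1790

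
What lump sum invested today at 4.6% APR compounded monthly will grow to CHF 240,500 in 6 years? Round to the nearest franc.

CHF 182,591

i = 0.046/12 = 0.00383333 per month; n = 6·12 = 72.
PV = FV·(1+i)^(−n) = 240,500 × 0.759213 = 182,590.8288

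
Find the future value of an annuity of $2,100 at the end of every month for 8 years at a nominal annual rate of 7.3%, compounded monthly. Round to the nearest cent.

With 12 periods per year: i = 0.00608333, n = 96.
FV = PMT · [(1+i)^n − 1] / i = 2100 · 129.867492 = 272,721.7324

$272,721.73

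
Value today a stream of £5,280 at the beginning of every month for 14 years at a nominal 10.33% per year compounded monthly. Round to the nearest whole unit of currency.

With 12 periods per year: i = 0.00860833, n = 168.
PV = 5280 × [1 − (1+0.00860833)^(−168)] / 0.00860833 × (1+i) = 5280 × 89.406808 = 472,067.9455
(annuity-due: payments at period start, so ×(1+i).)

£472,068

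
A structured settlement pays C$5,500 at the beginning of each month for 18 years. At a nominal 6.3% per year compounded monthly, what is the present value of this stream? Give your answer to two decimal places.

C$713,278.02

Periodic rate i = 0.063/12 = 0.00525; n = 18 × 12 = 216 periods.
PV = PMT · [1 − (1+i)^(−n)] / i × (1+i) = 5500 · 129.686913 = 713,278.0230
(annuity-due: payments at period start, so ×(1+i).)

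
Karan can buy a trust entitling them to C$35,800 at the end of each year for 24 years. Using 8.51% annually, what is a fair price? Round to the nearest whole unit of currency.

Annuity factor a(24|0.0851) = 10.095888; PV = 35800 × 10.095888 = 361,432.8078

C$361,433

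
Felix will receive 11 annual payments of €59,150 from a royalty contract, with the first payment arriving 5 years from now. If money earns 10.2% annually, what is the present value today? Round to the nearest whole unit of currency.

Value one period before first payment (t=4): 59150 × [1 − (1+0.102)^(−11)] / 0.102 = 59150 × 6.435687 = 380,670.9045
PV₀ = 380,670.9045 / (1+0.102)^4 = 380,670.9045 / 1.474777 = 258,120.9804

€258,121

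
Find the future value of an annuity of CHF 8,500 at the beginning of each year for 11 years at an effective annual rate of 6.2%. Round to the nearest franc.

CHF 136,580

Accumulation factor s(11|0.062) × (1+i) = 16.068249; FV = 8500 × 16.068249 = 136,580.1123
(Beginning-of-period payments → annuity-due factor ×(1+i).)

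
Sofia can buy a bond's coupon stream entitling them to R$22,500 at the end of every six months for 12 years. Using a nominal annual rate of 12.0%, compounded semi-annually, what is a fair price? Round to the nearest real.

With 2 periods per year: i = 0.06, n = 24.
PV = PMT · [1 − (1+i)^(−n)] / i = 22500 · 12.550358 = 282,383.0444

R$282,383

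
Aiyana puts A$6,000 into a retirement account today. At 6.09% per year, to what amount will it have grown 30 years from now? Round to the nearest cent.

A$35,349.62

FV = PV·(1+i)^n = 6,000 × 5.891603 = 35,349.6186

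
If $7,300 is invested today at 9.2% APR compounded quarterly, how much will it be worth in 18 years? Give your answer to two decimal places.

Periodic rate i = 0.092/4 = 0.023; n = 18 × 4 = 72 periods.
7,300 × (1+0.023)^72 = 7,300 × 5.140977 = 37,529.1292

$37,529.13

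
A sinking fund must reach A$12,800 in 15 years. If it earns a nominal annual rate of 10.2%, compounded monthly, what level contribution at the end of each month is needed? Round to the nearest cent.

Periodic rate i = 0.102/12 = 0.0085; n = 15 × 12 = 180 periods.
PMT = 12800 / ( [(1+0.0085)^180 − 1] / 0.0085 ) = 12800 / 422.166182 = 30.3198

A$30.32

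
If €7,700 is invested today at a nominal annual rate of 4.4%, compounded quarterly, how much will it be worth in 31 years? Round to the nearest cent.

€29,897.44

Periodic rate i = 0.044/4 = 0.011; n = 31 × 4 = 124 periods.
FV = 7,700 × (1 + 0.011)^124 = 29,897.4411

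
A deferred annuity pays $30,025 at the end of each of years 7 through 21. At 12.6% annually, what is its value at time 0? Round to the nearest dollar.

PV at t=6 (ordinary 15-year annuity): 30025 × a(15|0.126) = 30025 × 6.598208 = 198,111.1823
PV₀ = 198,111.1823 / (1+0.126)^6 = 198,111.1823 / 2.038123 = 97,202.7712

$97,203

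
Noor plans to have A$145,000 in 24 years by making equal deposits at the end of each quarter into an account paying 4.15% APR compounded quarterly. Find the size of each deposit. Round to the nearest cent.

A$888.28

i = 0.0415/4 = 0.010375 per quarter; n = 24·4 = 96.
PMT = 145000 / ( [(1+0.010375)^96 − 1] / 0.010375 ) = 145000 / 163.235990 = 888.2845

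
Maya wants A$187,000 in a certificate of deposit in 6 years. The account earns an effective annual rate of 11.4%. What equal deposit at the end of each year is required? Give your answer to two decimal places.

A$23,394.96

FV-annuity factor = 7.993176; PMT = 187000 / 7.993176 = 23,394.9565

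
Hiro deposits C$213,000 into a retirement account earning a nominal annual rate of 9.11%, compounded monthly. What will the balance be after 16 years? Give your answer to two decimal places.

C$909,947.77

Periodic rate i = 0.0911/12 = 0.00759167; n = 16 × 12 = 192 periods.
213,000 × (1+0.00759167)^192 = 213,000 × 4.272055 = 909,947.7704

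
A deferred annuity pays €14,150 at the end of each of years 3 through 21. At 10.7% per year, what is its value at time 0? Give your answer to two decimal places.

PV at t=2 (ordinary 19-year annuity): 14150 × a(19|0.107) = 14150 × 7.991193 = 113,075.3850
PV₀ = 113,075.3850 / (1+0.107)^2 = 113,075.3850 / 1.225449 = 92,272.6160

€92,272.62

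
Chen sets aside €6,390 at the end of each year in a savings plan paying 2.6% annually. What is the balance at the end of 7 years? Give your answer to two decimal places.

€48,374.12

FV = 6390 × [(1+0.026)^7 − 1] / 0.026 = 6390 × 7.570285 = 48,374.1201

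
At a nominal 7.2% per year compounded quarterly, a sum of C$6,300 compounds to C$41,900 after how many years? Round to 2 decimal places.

26.55 years

Periodic rate i = 0.072/4 = 0.018.
(1+i)^n = 41900/6300 = 6.65079, so n = ln 6.65079 / ln 1.018 = 106.2077 quarters
= 106.2077/4 years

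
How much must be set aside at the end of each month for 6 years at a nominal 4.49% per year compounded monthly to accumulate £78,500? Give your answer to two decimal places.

i = 0.0449/12 = 0.00374167 per month; n = 6·12 = 72.
FV-annuity factor = 82.455417; PMT = 78500 / 82.455417 = 952.0296

£952.03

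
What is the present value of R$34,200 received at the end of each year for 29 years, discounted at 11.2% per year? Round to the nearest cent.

R$291,304.14

PV = PMT · [1 − (1+i)^(−n)] / i = 34200 · 8.517665 = 291,304.1362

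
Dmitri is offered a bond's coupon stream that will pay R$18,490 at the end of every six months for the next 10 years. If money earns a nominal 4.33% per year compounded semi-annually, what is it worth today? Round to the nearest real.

Periodic rate i = 0.0433/2 = 0.02165; n = 10 × 2 = 20 periods.
Annuity factor a(20|0.02165) = 16.094032; PV = 18490 × 16.094032 = 297,578.6590

R$297,579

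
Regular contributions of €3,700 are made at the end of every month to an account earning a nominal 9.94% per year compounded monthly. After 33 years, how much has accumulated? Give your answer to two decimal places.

€11,267,222.84

Periodic rate i = 0.0994/12 = 0.00828333; n = 33 × 12 = 396 periods.
FV = 3700 × [(1+0.00828333)^396 − 1] / 0.00828333 = 3700 × 3045.195361 = 11,267,222.8369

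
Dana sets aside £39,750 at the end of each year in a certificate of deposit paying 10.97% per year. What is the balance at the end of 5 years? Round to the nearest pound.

FV = PMT · [(1+i)^n − 1] / i = 39750 · 6.224086 = 247,407.4351

£247,407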